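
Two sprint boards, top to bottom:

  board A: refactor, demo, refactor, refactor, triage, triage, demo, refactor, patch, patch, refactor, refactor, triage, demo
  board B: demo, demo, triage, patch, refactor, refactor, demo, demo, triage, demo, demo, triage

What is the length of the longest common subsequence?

One common subsequence of length 7: demo (board A #2, board B #2), then triage (board A #6, board B #3), then patch (board A #10, board B #4), then refactor (board A #11, board B #5), then refactor (board A #12, board B #6), then triage (board A #13, board B #9), then demo (board A #14, board B #11). The LCS DP gives dp[14][12] = 7, so this is optimal.

7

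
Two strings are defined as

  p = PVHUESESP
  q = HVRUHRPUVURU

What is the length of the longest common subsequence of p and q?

Let dp[i][j] be the LCS length of the first i characters of p and the first j characters of q. dp[i][j] = dp[i-1][j-1]+1 when the i-th and j-th characters match, else max(dp[i-1][j], dp[i][j-1]).
    ·  H  V  R  U  H  R  P  U  V  U  R  U
 ·  0  0  0  0  0  0  0  0  0  0  0  0  0
 P  0  0  0  0  0  0  0  1  1  1  1  1  1
 V  0  0  1  1  1  1  1  1  1  2  2  2  2
 H  0  1  1  1  1  2  2  2  2  2  2  2  2
 U  0  1  1  1  2  2  2  2  3  3  3  3  3
 E  0  1  1  1  2  2  2  2  3  3  3  3  3
 S  0  1  1  1  2  2  2  2  3  3  3  3  3
 E  0  1  1  1  2  2  2  2  3  3  3  3  3
 S  0  1  1  1  2  2  2  2  3  3  3  3  3
 P  0  1  1  1  2  2  2  3  3  3  3  3  3
dp[9][12] = 3. One LCS (by backtracking along matches): PVU.

3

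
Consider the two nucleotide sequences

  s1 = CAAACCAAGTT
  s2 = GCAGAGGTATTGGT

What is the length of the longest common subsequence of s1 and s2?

Pick C at s1[1]=s2[2] → A at s1[2]=s2[3] → A at s1[3]=s2[5] → A at s1[4]=s2[9] → G at s1[9]=s2[13] → T at s1[11]=s2[14]; all 6 bases appear in both, in order. dp[11][14] = 6 confirms this is the maximum.

6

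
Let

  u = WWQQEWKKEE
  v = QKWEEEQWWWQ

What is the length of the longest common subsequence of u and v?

One common subsequence of length 4: W [2,3], E [5,4], E [9,5], E [10,6]. Since dp[10][11] = 4, nothing longer is possible.

4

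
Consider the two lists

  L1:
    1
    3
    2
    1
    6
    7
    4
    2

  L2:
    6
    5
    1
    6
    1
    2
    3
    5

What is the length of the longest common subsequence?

Let dp[i][j] be the LCS length of the first i values of L1 and the first j values of L2. dp[i][j] = dp[i-1][j-1]+1 when the i-th and j-th values match, else max(dp[i-1][j], dp[i][j-1]).
    ·  6  5  1  6  1  2  3  5
 ·  0  0  0  0  0  0  0  0  0
 1  0  0  0  1  1  1  1  1  1
 3  0  0  0  1  1  1  1  2  2
 2  0  0  0  1  1  1  2  2  2
 1  0  0  0  1  1  2  2  2  2
 6  0  1  1  1  2  2  2  2  2
 7  0  1  1  1  2  2  2  2  2
 4  0  1  1  1  2  2  2  2  2
 2  0  1  1  1  2  2  3  3  3
dp[8][8] = 3. One LCS (by backtracking along matches): 1, 1, 2.

3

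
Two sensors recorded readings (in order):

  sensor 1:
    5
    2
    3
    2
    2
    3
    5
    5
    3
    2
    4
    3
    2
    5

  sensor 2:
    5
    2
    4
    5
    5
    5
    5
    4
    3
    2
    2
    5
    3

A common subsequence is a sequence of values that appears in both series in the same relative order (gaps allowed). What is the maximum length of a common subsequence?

Match 5 (sensor 1 #1, sensor 2 #1); then 2 (sensor 1 #2, sensor 2 #2); then 5 (sensor 1 #7, sensor 2 #6); then 5 (sensor 1 #8, sensor 2 #7); then 3 (sensor 1 #9, sensor 2 #9); then 2 (sensor 1 #10, sensor 2 #10); then 2 (sensor 1 #13, sensor 2 #11); then 5 (sensor 1 #14, sensor 2 #12) — 8 values in the same relative order in both. dp[14][13] = 8 confirms this is the maximum.

8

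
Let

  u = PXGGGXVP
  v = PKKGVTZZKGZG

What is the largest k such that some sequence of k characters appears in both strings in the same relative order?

Match P at u[1]=v[1]; then G at u[3]=v[4]; then G at u[4]=v[10]; then G at u[5]=v[12] — 4 characters in the same relative order in both. dp[8][12] = 4 confirms this is the maximum.

4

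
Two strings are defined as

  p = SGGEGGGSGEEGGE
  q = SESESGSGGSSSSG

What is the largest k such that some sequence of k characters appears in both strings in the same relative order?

Pick S [1,3] → E [4,4] → G [5,6] → G [6,8] → G [7,9] → S [8,13] → G [13,14]; all 7 characters appear in both, in order. The LCS DP gives dp[14][14] = 7, so this is optimal.

7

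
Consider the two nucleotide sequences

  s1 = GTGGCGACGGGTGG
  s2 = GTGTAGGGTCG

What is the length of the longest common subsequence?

9

Pick G [1,1] → T [2,2] → G [3,3] → A [7,5] → G [9,6] → G [10,7] → G [11,8] → T [12,9] → G [14,11]; all 9 bases appear in both, in order. The LCS DP gives dp[14][11] = 9, so this is optimal.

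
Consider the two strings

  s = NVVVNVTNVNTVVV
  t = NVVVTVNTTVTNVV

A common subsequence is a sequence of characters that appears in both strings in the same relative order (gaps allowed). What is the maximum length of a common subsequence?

11

Match N at s[1]=t[1], then V at s[3]=t[2], then V at s[4]=t[3], then V at s[6]=t[4], then T at s[7]=t[5], then V at s[9]=t[6], then N at s[10]=t[7], then T at s[11]=t[9], then V at s[12]=t[10], then V at s[13]=t[13], then V at s[14]=t[14] — 11 characters in the same relative order in both. The LCS DP gives dp[14][14] = 11, so this is optimal.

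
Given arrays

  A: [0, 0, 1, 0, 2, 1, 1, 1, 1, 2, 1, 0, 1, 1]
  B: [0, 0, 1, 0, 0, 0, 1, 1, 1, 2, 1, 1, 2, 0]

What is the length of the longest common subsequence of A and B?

Pick 0 [1,1] → 0 [2,2] → 1 [3,3] → 0 [4,6] → 1 [6,8] → 1 [7,9] → 1 [8,11] → 1 [9,12] → 2 [10,13] → 0 [12,14]; all 10 values appear in both, in order. The LCS DP gives dp[14][14] = 10, so this is optimal.

10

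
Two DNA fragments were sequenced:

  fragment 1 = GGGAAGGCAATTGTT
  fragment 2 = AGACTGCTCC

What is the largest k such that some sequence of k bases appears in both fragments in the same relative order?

6

One common subsequence of length 6: G (fragment 1 #3, fragment 2 #2) → A (fragment 1 #5, fragment 2 #3) → C (fragment 1 #8, fragment 2 #4) → T (fragment 1 #12, fragment 2 #5) → G (fragment 1 #13, fragment 2 #6) → T (fragment 1 #14, fragment 2 #8). Since dp[15][10] = 6, nothing longer is possible.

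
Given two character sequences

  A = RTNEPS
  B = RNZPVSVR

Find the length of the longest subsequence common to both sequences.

4

Match R (A #1, B #1) → N (A #3, B #2) → P (A #5, B #4) → S (A #6, B #6) — 4 characters in the same relative order in both. Since dp[6][8] = 4, nothing longer is possible.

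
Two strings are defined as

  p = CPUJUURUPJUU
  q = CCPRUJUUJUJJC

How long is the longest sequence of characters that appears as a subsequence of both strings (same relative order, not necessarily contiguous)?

8

Match C (p #1, q #2); then P (p #2, q #3); then U (p #3, q #5); then J (p #4, q #6); then U (p #5, q #7); then U (p #6, q #8); then U (p #8, q #10); then J (p #10, q #12) — 8 characters in the same relative order in both. dp[12][13] = 8 confirms this is the maximum.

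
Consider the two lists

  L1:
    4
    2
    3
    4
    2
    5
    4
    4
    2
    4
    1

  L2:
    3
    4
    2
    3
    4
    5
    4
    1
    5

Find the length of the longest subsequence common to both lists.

Let dp[i][j] be the LCS length of the first i values of L1 and the first j values of L2. dp[i][j] = dp[i-1][j-1]+1 when the i-th and j-th values match, else max(dp[i-1][j], dp[i][j-1]).
    ·  3  4  2  3  4  5  4  1  5
 ·  0  0  0  0  0  0  0  0  0  0
 4  0  0  1  1  1  1  1  1  1  1
 2  0  0  1  2  2  2  2  2  2  2
 3  0  1  1  2  3  3  3  3  3  3
 4  0  1  2  2  3  4  4  4  4  4
 2  0  1  2  3  3  4  4  4  4  4
 5  0  1  2  3  3  4  5  5  5  5
 4  0  1  2  3  3  4  5  6  6  6
 4  0  1  2  3  3  4  5  6  6  6
 2  0  1  2  3  3  4  5  6  6  6
 4  0  1  2  3  3  4  5  6  6  6
 1  0  1  2  3  3  4  5  6  7  7
dp[11][9] = 7. One LCS (by backtracking along matches): 4, 2, 3, 4, 5, 4, 1.

7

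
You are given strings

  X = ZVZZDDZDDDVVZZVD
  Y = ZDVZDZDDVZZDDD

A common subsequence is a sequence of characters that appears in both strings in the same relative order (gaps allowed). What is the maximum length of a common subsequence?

11

Match Z (X #1, Y #1); then V (X #2, Y #3); then Z (X #4, Y #4); then D (X #6, Y #5); then Z (X #7, Y #6); then D (X #9, Y #7); then D (X #10, Y #8); then V (X #12, Y #9); then Z (X #13, Y #10); then Z (X #14, Y #11); then D (X #16, Y #14) — 11 characters in the same relative order in both. The LCS DP gives dp[16][14] = 11, so this is optimal.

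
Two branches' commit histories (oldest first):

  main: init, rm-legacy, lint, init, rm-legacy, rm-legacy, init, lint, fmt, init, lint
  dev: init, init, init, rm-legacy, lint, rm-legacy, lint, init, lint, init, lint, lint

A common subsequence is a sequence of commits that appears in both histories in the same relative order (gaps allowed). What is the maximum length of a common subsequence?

8

One common subsequence of length 8: init at main[1]=dev[3], then rm-legacy at main[2]=dev[4], then lint at main[3]=dev[5], then rm-legacy at main[5]=dev[6], then init at main[7]=dev[8], then lint at main[8]=dev[9], then init at main[10]=dev[10], then lint at main[11]=dev[12], and the DP table's final entry dp[11][12] is also 8, so no common subsequence is longer.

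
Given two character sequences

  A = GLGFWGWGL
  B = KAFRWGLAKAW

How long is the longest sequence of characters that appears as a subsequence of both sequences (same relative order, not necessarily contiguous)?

Let dp[i][j] be the LCS length of the first i characters of A and the first j characters of B. dp[i][j] = dp[i-1][j-1]+1 when the i-th and j-th characters match, else max(dp[i-1][j], dp[i][j-1]).
    ·  K  A  F  R  W  G  L  A  K  A  W
 ·  0  0  0  0  0  0  0  0  0  0  0  0
 G  0  0  0  0  0  0  1  1  1  1  1  1
 L  0  0  0  0  0  0  1  2  2  2  2  2
 G  0  0  0  0  0  0  1  2  2  2  2  2
 F  0  0  0  1  1  1  1  2  2  2  2  2
 W  0  0  0  1  1  2  2  2  2  2  2  3
 G  0  0  0  1  1  2  3  3  3  3  3  3
 W  0  0  0  1  1  2  3  3  3  3  3  4
 G  0  0  0  1  1  2  3  3  3  3  3  4
 L  0  0  0  1  1  2  3  4  4  4  4  4
dp[9][11] = 4. One LCS (by backtracking along matches): FWGW.

4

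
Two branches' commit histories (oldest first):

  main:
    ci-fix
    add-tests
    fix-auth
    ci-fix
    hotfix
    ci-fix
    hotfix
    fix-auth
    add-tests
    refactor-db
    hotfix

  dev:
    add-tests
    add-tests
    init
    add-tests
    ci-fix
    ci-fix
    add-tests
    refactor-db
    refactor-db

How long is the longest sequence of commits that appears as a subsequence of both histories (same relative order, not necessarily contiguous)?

Taking add-tests [2,4], ci-fix [4,5], ci-fix [6,6], add-tests [9,7], refactor-db [10,9] gives a common subsequence of length 5. Since dp[11][9] = 5, nothing longer is possible.

5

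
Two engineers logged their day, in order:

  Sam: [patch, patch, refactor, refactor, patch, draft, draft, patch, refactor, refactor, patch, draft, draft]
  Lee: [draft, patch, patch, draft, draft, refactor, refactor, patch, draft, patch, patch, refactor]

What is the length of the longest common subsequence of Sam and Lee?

8

Pick patch (Sam #1, Lee #2), then patch (Sam #2, Lee #3), then refactor (Sam #3, Lee #6), then refactor (Sam #4, Lee #7), then patch (Sam #5, Lee #8), then draft (Sam #6, Lee #9), then patch (Sam #8, Lee #11), then refactor (Sam #10, Lee #12); all 8 tasks appear in both, in order. The LCS DP gives dp[13][12] = 8, so this is optimal.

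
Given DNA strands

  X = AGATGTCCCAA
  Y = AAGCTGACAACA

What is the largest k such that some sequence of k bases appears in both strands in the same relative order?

7

Match A at X[1]=Y[2] → G at X[2]=Y[3] → T at X[4]=Y[5] → G at X[5]=Y[6] → C at X[7]=Y[8] → C at X[9]=Y[11] → A at X[11]=Y[12] — 7 bases in the same relative order in both. Since dp[11][12] = 7, nothing longer is possible.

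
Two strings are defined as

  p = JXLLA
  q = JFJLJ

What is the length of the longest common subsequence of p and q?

2

Taking J at p[1]=q[3]; then L at p[3]=q[4] gives a common subsequence of length 2. Since dp[5][5] = 2, nothing longer is possible.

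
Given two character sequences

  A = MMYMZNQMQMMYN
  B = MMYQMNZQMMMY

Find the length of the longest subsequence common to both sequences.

10

Match M at A[1]=B[1]; then M at A[2]=B[2]; then Y at A[3]=B[3]; then M at A[4]=B[5]; then Z at A[5]=B[7]; then Q at A[7]=B[8]; then M at A[8]=B[9]; then M at A[10]=B[10]; then M at A[11]=B[11]; then Y at A[12]=B[12] — 10 characters in the same relative order in both. The LCS DP gives dp[13][12] = 10, so this is optimal.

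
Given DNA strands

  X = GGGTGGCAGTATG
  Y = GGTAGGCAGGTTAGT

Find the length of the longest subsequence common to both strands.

11

One common subsequence of length 11: G at X[2]=Y[1], then G at X[3]=Y[2], then T at X[4]=Y[3], then G at X[5]=Y[5], then G at X[6]=Y[6], then C at X[7]=Y[7], then A at X[8]=Y[8], then G at X[9]=Y[10], then T at X[10]=Y[12], then A at X[11]=Y[13], then T at X[12]=Y[15], and the DP table's final entry dp[13][15] is also 11, so no common subsequence is longer.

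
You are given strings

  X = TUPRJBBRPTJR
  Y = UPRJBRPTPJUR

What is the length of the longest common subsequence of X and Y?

10

Let dp[i][j] be the LCS length of the first i characters of X and the first j characters of Y. dp[i][j] = dp[i-1][j-1]+1 when the i-th and j-th characters match, else max(dp[i-1][j], dp[i][j-1]).
    ·  U  P  R  J  B  R  P  T  P  J  U  R
 ·  0  0  0  0  0  0  0  0  0  0  0  0  0
 T  0  0  0  0  0  0  0  0  1  1  1  1  1
 U  0  1  1  1  1  1  1  1  1  1  1  2  2
 P  0  1  2  2  2  2  2  2  2  2  2  2  2
 R  0  1  2  3  3  3  3  3  3  3  3  3  3
 J  0  1  2  3  4  4  4  4  4  4  4  4  4
 B  0  1  2  3  4  5  5  5  5  5  5  5  5
 B  0  1  2  3  4  5  5  5  5  5  5  5  5
 R  0  1  2  3  4  5  6  6  6  6  6  6  6
 P  0  1  2  3  4  5  6  7  7  7  7  7  7
 T  0  1  2  3  4  5  6  7  8  8  8  8  8
 J  0  1  2  3  4  5  6  7  8  8  9  9  9
 R  0  1  2  3  4  5  6  7  8  8  9  9 10
dp[12][12] = 10. One LCS (by backtracking along matches): UPRJBRPTJR.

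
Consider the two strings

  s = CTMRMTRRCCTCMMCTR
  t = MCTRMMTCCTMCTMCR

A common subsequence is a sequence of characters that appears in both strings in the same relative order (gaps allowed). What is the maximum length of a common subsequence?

Taking C [1,2]; then T [2,3]; then M [3,5]; then M [5,6]; then T [6,7]; then C [9,8]; then C [10,9]; then T [11,10]; then C [12,12]; then M [14,14]; then C [15,15]; then R [17,16] gives a common subsequence of length 12. The LCS DP gives dp[17][16] = 12, so this is optimal.

12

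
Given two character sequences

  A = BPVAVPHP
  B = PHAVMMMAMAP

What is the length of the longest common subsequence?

4

Let dp[i][j] be the LCS length of the first i characters of A and the first j characters of B. dp[i][j] = dp[i-1][j-1]+1 when the i-th and j-th characters match, else max(dp[i-1][j], dp[i][j-1]).
    ·  P  H  A  V  M  M  M  A  M  A  P
 ·  0  0  0  0  0  0  0  0  0  0  0  0
 B  0  0  0  0  0  0  0  0  0  0  0  0
 P  0  1  1  1  1  1  1  1  1  1  1  1
 V  0  1  1  1  2  2  2  2  2  2  2  2
 A  0  1  1  2  2  2  2  2  3  3  3  3
 V  0  1  1  2  3  3  3  3  3  3  3  3
 P  0  1  1  2  3  3  3  3  3  3  3  4
 H  0  1  2  2  3  3  3  3  3  3  3  4
 P  0  1  2  2  3  3  3  3  3  3  3  4
dp[8][11] = 4. One LCS (by backtracking along matches): PVAP.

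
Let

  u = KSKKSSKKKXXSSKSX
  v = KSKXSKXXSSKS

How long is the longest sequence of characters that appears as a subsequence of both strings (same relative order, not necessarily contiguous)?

11

Pick K at u[1]=v[1], then S at u[2]=v[2], then K at u[3]=v[3], then S at u[6]=v[5], then K at u[9]=v[6], then X at u[10]=v[7], then X at u[11]=v[8], then S at u[12]=v[9], then S at u[13]=v[10], then K at u[14]=v[11], then S at u[15]=v[12]; all 11 characters appear in both, in order. dp[16][12] = 11 confirms this is the maximum.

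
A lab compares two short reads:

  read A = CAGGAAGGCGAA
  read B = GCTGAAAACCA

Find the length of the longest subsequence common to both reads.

6

Match C at read A[1]=read B[2] → A at read A[2]=read B[6] → A at read A[5]=read B[7] → A at read A[6]=read B[8] → C at read A[9]=read B[10] → A at read A[12]=read B[11] — 6 bases in the same relative order in both. The LCS DP gives dp[12][11] = 6, so this is optimal.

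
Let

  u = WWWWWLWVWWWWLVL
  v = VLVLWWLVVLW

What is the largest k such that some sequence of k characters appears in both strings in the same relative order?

7

One common subsequence of length 7: L (u #6, v #2) → V (u #8, v #3) → W (u #11, v #5) → W (u #12, v #6) → L (u #13, v #7) → V (u #14, v #9) → L (u #15, v #10). dp[15][11] = 7 confirms this is the maximum.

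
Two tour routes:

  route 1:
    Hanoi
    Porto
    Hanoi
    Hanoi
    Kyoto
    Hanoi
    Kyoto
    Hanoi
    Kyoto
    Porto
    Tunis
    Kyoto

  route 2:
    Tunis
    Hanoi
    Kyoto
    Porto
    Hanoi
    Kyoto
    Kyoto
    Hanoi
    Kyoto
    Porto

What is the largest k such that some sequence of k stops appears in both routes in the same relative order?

8

One common subsequence of length 8: Hanoi [1,2]; then Porto [2,4]; then Hanoi [4,5]; then Kyoto [5,6]; then Kyoto [7,7]; then Hanoi [8,8]; then Kyoto [9,9]; then Porto [10,10]. Since dp[12][10] = 8, nothing longer is possible.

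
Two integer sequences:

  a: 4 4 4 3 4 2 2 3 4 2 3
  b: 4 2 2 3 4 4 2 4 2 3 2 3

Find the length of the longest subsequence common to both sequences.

8

Match 4 [1,1], then 4 [2,5], then 4 [3,6], then 4 [5,8], then 2 [7,9], then 3 [8,10], then 2 [10,11], then 3 [11,12] — 8 values in the same relative order in both, and the DP table's final entry dp[11][12] is also 8, so no common subsequence is longer.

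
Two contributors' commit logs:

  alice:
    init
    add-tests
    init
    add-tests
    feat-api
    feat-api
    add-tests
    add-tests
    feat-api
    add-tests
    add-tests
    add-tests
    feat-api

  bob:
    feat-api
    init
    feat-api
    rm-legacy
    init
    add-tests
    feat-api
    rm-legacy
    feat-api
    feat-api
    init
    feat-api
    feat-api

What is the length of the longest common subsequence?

7

One common subsequence of length 7: init at alice[1]=bob[2], init at alice[3]=bob[5], add-tests at alice[4]=bob[6], feat-api at alice[5]=bob[9], feat-api at alice[6]=bob[10], feat-api at alice[9]=bob[12], feat-api at alice[13]=bob[13]. The LCS DP gives dp[13][13] = 7, so this is optimal.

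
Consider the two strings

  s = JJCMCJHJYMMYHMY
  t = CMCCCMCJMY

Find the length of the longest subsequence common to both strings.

6

Taking C at s[3]=t[5], then M at s[4]=t[6], then C at s[5]=t[7], then J at s[8]=t[8], then M at s[14]=t[9], then Y at s[15]=t[10] gives a common subsequence of length 6. Since dp[15][10] = 6, nothing longer is possible.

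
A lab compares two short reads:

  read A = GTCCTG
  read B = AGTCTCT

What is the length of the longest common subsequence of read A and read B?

Pick G [1,2], T [2,3], C [3,4], C [4,6], T [5,7]; all 5 bases appear in both, in order. The LCS DP gives dp[6][7] = 5, so this is optimal.

5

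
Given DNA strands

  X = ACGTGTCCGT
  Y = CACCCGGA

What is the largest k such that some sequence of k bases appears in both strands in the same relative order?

5

Let dp[i][j] be the LCS length of the first i bases of X and the first j bases of Y. dp[i][j] = dp[i-1][j-1]+1 when the i-th and j-th bases match, else max(dp[i-1][j], dp[i][j-1]).
    ·  C  A  C  C  C  G  G  A
 ·  0  0  0  0  0  0  0  0  0
 A  0  0  1  1  1  1  1  1  1
 C  0  1  1  2  2  2  2  2  2
 G  0  1  1  2  2  2  3  3  3
 T  0  1  1  2  2  2  3  3  3
 G  0  1  1  2  2  2  3  4  4
 T  0  1  1  2  2  2  3  4  4
 C  0  1  1  2  3  3  3  4  4
 C  0  1  1  2  3  4  4  4  4
 G  0  1  1  2  3  4  5  5  5
 T  0  1  1  2  3  4  5  5  5
dp[10][8] = 5. One LCS (by backtracking along matches): ACCCG.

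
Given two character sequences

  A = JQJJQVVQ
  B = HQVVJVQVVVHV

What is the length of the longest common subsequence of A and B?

5

Pick Q at A[2]=B[2], then J at A[3]=B[5], then Q at A[5]=B[7], then V at A[6]=B[10], then V at A[7]=B[12]; all 5 characters appear in both, in order. Since dp[8][12] = 5, nothing longer is possible.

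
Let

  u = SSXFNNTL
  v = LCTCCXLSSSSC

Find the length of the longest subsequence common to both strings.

2

Let dp[i][j] be the LCS length of the first i characters of u and the first j characters of v. dp[i][j] = dp[i-1][j-1]+1 when the i-th and j-th characters match, else max(dp[i-1][j], dp[i][j-1]).
    ·  L  C  T  C  C  X  L  S  S  S  S  C
 ·  0  0  0  0  0  0  0  0  0  0  0  0  0
 S  0  0  0  0  0  0  0  0  1  1  1  1  1
 S  0  0  0  0  0  0  0  0  1  2  2  2  2
 X  0  0  0  0  0  0  1  1  1  2  2  2  2
 F  0  0  0  0  0  0  1  1  1  2  2  2  2
 N  0  0  0  0  0  0  1  1  1  2  2  2  2
 N  0  0  0  0  0  0  1  1  1  2  2  2  2
 T  0  0  0  1  1  1  1  1  1  2  2  2  2
 L  0  1  1  1  1  1  1  2  2  2  2  2  2
dp[8][12] = 2. One LCS (by backtracking along matches): SS.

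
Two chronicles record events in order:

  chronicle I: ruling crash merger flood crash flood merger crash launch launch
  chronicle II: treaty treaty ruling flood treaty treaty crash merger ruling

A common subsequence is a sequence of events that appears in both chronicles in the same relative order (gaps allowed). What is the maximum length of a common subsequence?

4

Taking ruling [1,3], flood [4,4], crash [5,7], merger [7,8] gives a common subsequence of length 4. The LCS DP gives dp[10][9] = 4, so this is optimal.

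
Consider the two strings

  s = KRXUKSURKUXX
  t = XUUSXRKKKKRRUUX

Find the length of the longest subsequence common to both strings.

Taking X (s #3, t #1); then U (s #4, t #3); then S (s #6, t #4); then R (s #8, t #6); then K (s #9, t #10); then U (s #10, t #14); then X (s #12, t #15) gives a common subsequence of length 7. Since dp[12][15] = 7, nothing longer is possible.

7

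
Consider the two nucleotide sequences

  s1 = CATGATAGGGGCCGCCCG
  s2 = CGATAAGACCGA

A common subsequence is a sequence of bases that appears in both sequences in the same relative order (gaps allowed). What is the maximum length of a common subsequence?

One common subsequence of length 9: C [1,1], then A [2,3], then T [3,4], then A [5,5], then A [7,6], then G [8,7], then C [12,9], then C [13,10], then G [14,11]. dp[18][12] = 9 confirms this is the maximum.

9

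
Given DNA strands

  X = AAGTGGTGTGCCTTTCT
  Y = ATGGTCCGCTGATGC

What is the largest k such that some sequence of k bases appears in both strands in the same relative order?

10

Taking A at X[2]=Y[1], T at X[4]=Y[2], G at X[5]=Y[3], G at X[6]=Y[4], T at X[7]=Y[5], G at X[8]=Y[8], T at X[9]=Y[10], G at X[10]=Y[11], T at X[13]=Y[13], C at X[16]=Y[15] gives a common subsequence of length 10. Since dp[17][15] = 10, nothing longer is possible.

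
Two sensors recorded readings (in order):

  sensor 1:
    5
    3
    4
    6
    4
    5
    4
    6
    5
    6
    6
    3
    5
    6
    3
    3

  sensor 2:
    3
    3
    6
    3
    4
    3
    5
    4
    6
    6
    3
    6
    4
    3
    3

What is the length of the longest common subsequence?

11

Taking 3 [2,2], then 6 [4,3], then 4 [5,5], then 5 [6,7], then 4 [7,8], then 6 [10,9], then 6 [11,10], then 3 [12,11], then 6 [14,12], then 3 [15,14], then 3 [16,15] gives a common subsequence of length 11. dp[16][15] = 11 confirms this is the maximum.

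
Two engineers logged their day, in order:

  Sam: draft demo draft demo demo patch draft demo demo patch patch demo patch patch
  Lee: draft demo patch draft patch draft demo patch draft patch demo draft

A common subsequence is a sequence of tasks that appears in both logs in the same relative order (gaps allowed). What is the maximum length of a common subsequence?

9

Taking draft (Sam #1, Lee #1), then demo (Sam #2, Lee #2), then draft (Sam #3, Lee #4), then patch (Sam #6, Lee #5), then draft (Sam #7, Lee #6), then demo (Sam #9, Lee #7), then patch (Sam #10, Lee #8), then patch (Sam #11, Lee #10), then demo (Sam #12, Lee #11) gives a common subsequence of length 9. The LCS DP gives dp[14][12] = 9, so this is optimal.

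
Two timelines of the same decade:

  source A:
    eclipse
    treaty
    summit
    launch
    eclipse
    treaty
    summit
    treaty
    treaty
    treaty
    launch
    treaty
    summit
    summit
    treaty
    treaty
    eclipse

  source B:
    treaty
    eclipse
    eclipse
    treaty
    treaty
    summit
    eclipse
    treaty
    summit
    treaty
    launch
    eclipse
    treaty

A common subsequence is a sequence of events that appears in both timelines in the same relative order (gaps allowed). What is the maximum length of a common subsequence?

9

One common subsequence of length 9: eclipse (source A #1, source B #3) → treaty (source A #2, source B #5) → summit (source A #3, source B #6) → eclipse (source A #5, source B #7) → treaty (source A #6, source B #8) → summit (source A #7, source B #9) → treaty (source A #10, source B #10) → launch (source A #11, source B #11) → treaty (source A #16, source B #13). The LCS DP gives dp[17][13] = 9, so this is optimal.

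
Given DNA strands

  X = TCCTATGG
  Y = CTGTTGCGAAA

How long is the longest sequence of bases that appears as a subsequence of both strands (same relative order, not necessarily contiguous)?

Let dp[i][j] be the LCS length of the first i bases of X and the first j bases of Y. dp[i][j] = dp[i-1][j-1]+1 when the i-th and j-th bases match, else max(dp[i-1][j], dp[i][j-1]).
    ·  C  T  G  T  T  G  C  G  A  A  A
 ·  0  0  0  0  0  0  0  0  0  0  0  0
 T  0  0  1  1  1  1  1  1  1  1  1  1
 C  0  1  1  1  1  1  1  2  2  2  2  2
 C  0  1  1  1  1  1  1  2  2  2  2  2
 T  0  1  2  2  2  2  2  2  2  2  2  2
 A  0  1  2  2  2  2  2  2  2  3  3  3
 T  0  1  2  2  3  3  3  3  3  3  3  3
 G  0  1  2  3  3  3  4  4  4  4  4  4
 G  0  1  2  3  3  3  4  4  5  5  5  5
dp[8][11] = 5. One LCS (by backtracking along matches): TTTGG.

5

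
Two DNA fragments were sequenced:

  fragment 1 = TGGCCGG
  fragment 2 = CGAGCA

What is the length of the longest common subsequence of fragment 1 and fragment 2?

3

Let dp[i][j] be the LCS length of the first i bases of fragment 1 and the first j bases of fragment 2. dp[i][j] = dp[i-1][j-1]+1 when the i-th and j-th bases match, else max(dp[i-1][j], dp[i][j-1]).
    ·  C  G  A  G  C  A
 ·  0  0  0  0  0  0  0
 T  0  0  0  0  0  0  0
 G  0  0  1  1  1  1  1
 G  0  0  1  1  2  2  2
 C  0  1  1  1  2  3  3
 C  0  1  1  1  2  3  3
 G  0  1  2  2  2  3  3
 G  0  1  2  2  3  3  3
dp[7][6] = 3. One LCS (by backtracking along matches): GGC.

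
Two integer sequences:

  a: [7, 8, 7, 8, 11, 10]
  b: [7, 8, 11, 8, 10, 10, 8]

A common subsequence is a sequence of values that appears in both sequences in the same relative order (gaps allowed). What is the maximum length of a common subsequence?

4

Let dp[i][j] be the LCS length of the first i values of a and the first j values of b. dp[i][j] = dp[i-1][j-1]+1 when the i-th and j-th values match, else max(dp[i-1][j], dp[i][j-1]).
    ·  7  8 11  8 10 10  8
 ·  0  0  0  0  0  0  0  0
 7  0  1  1  1  1  1  1  1
 8  0  1  2  2  2  2  2  2
 7  0  1  2  2  2  2  2  2
 8  0  1  2  2  3  3  3  3
11  0  1  2  3  3  3  3  3
10  0  1  2  3  3  4  4  4
dp[6][7] = 4. One LCS (by backtracking along matches): 7, 8, 8, 10.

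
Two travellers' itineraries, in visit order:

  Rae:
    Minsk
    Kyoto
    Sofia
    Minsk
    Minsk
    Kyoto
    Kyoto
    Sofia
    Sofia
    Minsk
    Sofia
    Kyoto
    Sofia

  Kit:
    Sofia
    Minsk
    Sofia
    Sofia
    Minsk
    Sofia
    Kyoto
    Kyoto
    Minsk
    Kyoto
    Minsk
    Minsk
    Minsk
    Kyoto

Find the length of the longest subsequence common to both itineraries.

Pick Minsk [1,2]; then Sofia [3,4]; then Minsk [4,5]; then Minsk [5,9]; then Kyoto [6,10]; then Minsk [10,13]; then Kyoto [12,14]; all 7 stops appear in both, in order, and the DP table's final entry dp[13][14] is also 7, so no common subsequence is longer.

7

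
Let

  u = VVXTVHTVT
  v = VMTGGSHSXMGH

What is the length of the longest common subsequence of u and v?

Let dp[i][j] be the LCS length of the first i characters of u and the first j characters of v. dp[i][j] = dp[i-1][j-1]+1 when the i-th and j-th characters match, else max(dp[i-1][j], dp[i][j-1]).
    ·  V  M  T  G  G  S  H  S  X  M  G  H
 ·  0  0  0  0  0  0  0  0  0  0  0  0  0
 V  0  1  1  1  1  1  1  1  1  1  1  1  1
 V  0  1  1  1  1  1  1  1  1  1  1  1  1
 X  0  1  1  1  1  1  1  1  1  2  2  2  2
 T  0  1  1  2  2  2  2  2  2  2  2  2  2
 V  0  1  1  2  2  2  2  2  2  2  2  2  2
 H  0  1  1  2  2  2  2  3  3  3  3  3  3
 T  0  1  1  2  2  2  2  3  3  3  3  3  3
 V  0  1  1  2  2  2  2  3  3  3  3  3  3
 T  0  1  1  2  2  2  2  3  3  3  3  3  3
dp[9][12] = 3. One LCS (by backtracking along matches): VXH.

3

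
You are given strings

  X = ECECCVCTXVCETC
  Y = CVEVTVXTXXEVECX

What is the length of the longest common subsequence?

8

Taking C at X[2]=Y[1] → E at X[3]=Y[3] → V at X[6]=Y[6] → T at X[8]=Y[8] → X at X[9]=Y[10] → V at X[10]=Y[12] → E at X[12]=Y[13] → C at X[14]=Y[14] gives a common subsequence of length 8. The LCS DP gives dp[14][15] = 8, so this is optimal.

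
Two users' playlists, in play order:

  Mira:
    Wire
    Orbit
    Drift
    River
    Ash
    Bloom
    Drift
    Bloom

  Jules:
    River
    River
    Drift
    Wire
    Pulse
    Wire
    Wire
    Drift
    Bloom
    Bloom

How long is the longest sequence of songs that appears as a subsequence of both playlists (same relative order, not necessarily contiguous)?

One common subsequence of length 4: Wire (Mira #1, Jules #7), then Drift (Mira #3, Jules #8), then Bloom (Mira #6, Jules #9), then Bloom (Mira #8, Jules #10), and the DP table's final entry dp[8][10] is also 4, so no common subsequence is longer.

4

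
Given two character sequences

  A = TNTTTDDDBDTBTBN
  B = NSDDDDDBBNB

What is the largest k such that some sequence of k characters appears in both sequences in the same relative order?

8

Match N (A #2, B #1); then D (A #6, B #4); then D (A #7, B #5); then D (A #8, B #6); then D (A #10, B #7); then B (A #12, B #8); then B (A #14, B #9); then N (A #15, B #10) — 8 characters in the same relative order in both. dp[15][11] = 8 confirms this is the maximum.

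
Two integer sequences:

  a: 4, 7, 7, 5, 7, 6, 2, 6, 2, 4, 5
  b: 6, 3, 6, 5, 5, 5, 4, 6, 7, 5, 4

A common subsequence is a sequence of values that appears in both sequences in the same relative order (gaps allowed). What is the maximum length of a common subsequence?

Let dp[i][j] be the LCS length of the first i values of a and the first j values of b. dp[i][j] = dp[i-1][j-1]+1 when the i-th and j-th values match, else max(dp[i-1][j], dp[i][j-1]).
    ·  6  3  6  5  5  5  4  6  7  5  4
 ·  0  0  0  0  0  0  0  0  0  0  0  0
 4  0  0  0  0  0  0  0  1  1  1  1  1
 7  0  0  0  0  0  0  0  1  1  2  2  2
 7  0  0  0  0  0  0  0  1  1  2  2  2
 5  0  0  0  0  1  1  1  1  1  2  3  3
 7  0  0  0  0  1  1  1  1  1  2  3  3
 6  0  1  1  1  1  1  1  1  2  2  3  3
 2  0  1  1  1  1  1  1  1  2  2  3  3
 6  0  1  1  2  2  2  2  2  2  2  3  3
 2  0  1  1  2  2  2  2  2  2  2  3  3
 4  0  1  1  2  2  2  2  3  3  3  3  4
 5  0  1  1  2  3  3  3  3  3  3  4  4
dp[11][11] = 4. One LCS (by backtracking along matches): 4, 7, 5, 4.

4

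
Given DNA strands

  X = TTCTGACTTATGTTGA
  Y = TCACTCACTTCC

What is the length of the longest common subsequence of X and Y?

8

Taking T (X #2, Y #1), C (X #3, Y #2), A (X #6, Y #3), C (X #7, Y #4), T (X #8, Y #5), A (X #10, Y #7), T (X #11, Y #9), T (X #13, Y #10) gives a common subsequence of length 8, and the DP table's final entry dp[16][12] is also 8, so no common subsequence is longer.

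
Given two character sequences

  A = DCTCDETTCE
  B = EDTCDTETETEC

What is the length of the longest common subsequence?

8

Let dp[i][j] be the LCS length of the first i characters of A and the first j characters of B. dp[i][j] = dp[i-1][j-1]+1 when the i-th and j-th characters match, else max(dp[i-1][j], dp[i][j-1]).
    ·  E  D  T  C  D  T  E  T  E  T  E  C
 ·  0  0  0  0  0  0  0  0  0  0  0  0  0
 D  0  0  1  1  1  1  1  1  1  1  1  1  1
 C  0  0  1  1  2  2  2  2  2  2  2  2  2
 T  0  0  1  2  2  2  3  3  3  3  3  3  3
 C  0  0  1  2  3  3  3  3  3  3  3  3  4
 D  0  0  1  2  3  4  4  4  4  4  4  4  4
 E  0  1  1  2  3  4  4  5  5  5  5  5  5
 T  0  1  1  2  3  4  5  5  6  6  6  6  6
 T  0  1  1  2  3  4  5  5  6  6  7  7  7
 C  0  1  1  2  3  4  5  5  6  6  7  7  8
 E  0  1  1  2  3  4  5  6  6  7  7  8  8
dp[10][12] = 8. One LCS (by backtracking along matches): DTCDETTC.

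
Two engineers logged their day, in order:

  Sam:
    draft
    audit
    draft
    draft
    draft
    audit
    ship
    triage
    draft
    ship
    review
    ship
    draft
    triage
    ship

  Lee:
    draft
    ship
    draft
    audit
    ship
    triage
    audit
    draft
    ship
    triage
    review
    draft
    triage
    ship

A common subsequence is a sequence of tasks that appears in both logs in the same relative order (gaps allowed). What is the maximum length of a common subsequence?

11

Match draft (Sam #1, Lee #1); then draft (Sam #5, Lee #3); then audit (Sam #6, Lee #4); then ship (Sam #7, Lee #5); then triage (Sam #8, Lee #6); then draft (Sam #9, Lee #8); then ship (Sam #10, Lee #9); then review (Sam #11, Lee #11); then draft (Sam #13, Lee #12); then triage (Sam #14, Lee #13); then ship (Sam #15, Lee #14) — 11 tasks in the same relative order in both. Since dp[15][14] = 11, nothing longer is possible.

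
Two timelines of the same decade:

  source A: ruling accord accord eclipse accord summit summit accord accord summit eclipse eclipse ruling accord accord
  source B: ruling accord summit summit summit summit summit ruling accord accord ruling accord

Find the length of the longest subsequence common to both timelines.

One common subsequence of length 8: ruling (source A #1, source B #1) → accord (source A #2, source B #2) → summit (source A #6, source B #6) → summit (source A #7, source B #7) → accord (source A #8, source B #9) → accord (source A #9, source B #10) → ruling (source A #13, source B #11) → accord (source A #15, source B #12). The LCS DP gives dp[15][12] = 8, so this is optimal.

8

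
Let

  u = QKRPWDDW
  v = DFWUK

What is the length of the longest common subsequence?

Let dp[i][j] be the LCS length of the first i characters of u and the first j characters of v. dp[i][j] = dp[i-1][j-1]+1 when the i-th and j-th characters match, else max(dp[i-1][j], dp[i][j-1]).
    ·  D  F  W  U  K
 ·  0  0  0  0  0  0
 Q  0  0  0  0  0  0
 K  0  0  0  0  0  1
 R  0  0  0  0  0  1
 P  0  0  0  0  0  1
 W  0  0  0  1  1  1
 D  0  1  1  1  1  1
 D  0  1  1  1  1  1
 W  0  1  1  2  2  2
dp[8][5] = 2. One LCS (by backtracking along matches): DW.

2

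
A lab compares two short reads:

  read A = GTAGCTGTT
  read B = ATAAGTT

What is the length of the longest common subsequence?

5

Taking T (read A #2, read B #2), A (read A #3, read B #4), G (read A #7, read B #5), T (read A #8, read B #6), T (read A #9, read B #7) gives a common subsequence of length 5, and the DP table's final entry dp[9][7] is also 5, so no common subsequence is longer.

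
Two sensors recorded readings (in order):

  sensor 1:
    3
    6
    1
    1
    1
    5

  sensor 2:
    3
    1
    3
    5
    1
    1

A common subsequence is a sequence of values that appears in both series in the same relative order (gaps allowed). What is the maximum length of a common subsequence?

4

Pick 3 (sensor 1 #1, sensor 2 #1), then 1 (sensor 1 #3, sensor 2 #2), then 1 (sensor 1 #4, sensor 2 #5), then 1 (sensor 1 #5, sensor 2 #6); all 4 values appear in both, in order. The LCS DP gives dp[6][6] = 4, so this is optimal.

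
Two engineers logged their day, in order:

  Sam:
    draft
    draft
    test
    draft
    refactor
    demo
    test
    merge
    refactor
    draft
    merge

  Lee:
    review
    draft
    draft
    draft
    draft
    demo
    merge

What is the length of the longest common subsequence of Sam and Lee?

5

Pick draft (Sam #1, Lee #3) → draft (Sam #2, Lee #4) → draft (Sam #4, Lee #5) → demo (Sam #6, Lee #6) → merge (Sam #11, Lee #7); all 5 tasks appear in both, in order. Since dp[11][7] = 5, nothing longer is possible.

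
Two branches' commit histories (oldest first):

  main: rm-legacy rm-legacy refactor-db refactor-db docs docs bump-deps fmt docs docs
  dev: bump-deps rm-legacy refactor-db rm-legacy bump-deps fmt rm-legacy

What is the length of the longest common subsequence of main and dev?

Taking rm-legacy [1,2], then rm-legacy [2,4], then bump-deps [7,5], then fmt [8,6] gives a common subsequence of length 4. The LCS DP gives dp[10][7] = 4, so this is optimal.

4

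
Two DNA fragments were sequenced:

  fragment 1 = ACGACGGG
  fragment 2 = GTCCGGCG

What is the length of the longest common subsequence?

Match C at fragment 1[2]=fragment 2[3], C at fragment 1[5]=fragment 2[4], G at fragment 1[6]=fragment 2[5], G at fragment 1[7]=fragment 2[6], G at fragment 1[8]=fragment 2[8] — 5 bases in the same relative order in both. Since dp[8][8] = 5, nothing longer is possible.

5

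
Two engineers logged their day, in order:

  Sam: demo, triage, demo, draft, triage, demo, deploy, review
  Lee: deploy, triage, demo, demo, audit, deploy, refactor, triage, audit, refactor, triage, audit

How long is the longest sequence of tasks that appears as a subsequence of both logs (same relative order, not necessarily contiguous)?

4

Taking triage at Sam[2]=Lee[2] → demo at Sam[3]=Lee[3] → demo at Sam[6]=Lee[4] → deploy at Sam[7]=Lee[6] gives a common subsequence of length 4. The LCS DP gives dp[8][12] = 4, so this is optimal.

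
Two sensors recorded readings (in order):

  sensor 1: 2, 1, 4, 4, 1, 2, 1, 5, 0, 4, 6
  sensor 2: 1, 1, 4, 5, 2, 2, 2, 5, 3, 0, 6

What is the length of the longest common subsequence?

6

Match 1 (sensor 1 #2, sensor 2 #2), 4 (sensor 1 #3, sensor 2 #3), 2 (sensor 1 #6, sensor 2 #7), 5 (sensor 1 #8, sensor 2 #8), 0 (sensor 1 #9, sensor 2 #10), 6 (sensor 1 #11, sensor 2 #11) — 6 values in the same relative order in both. dp[11][11] = 6 confirms this is the maximum.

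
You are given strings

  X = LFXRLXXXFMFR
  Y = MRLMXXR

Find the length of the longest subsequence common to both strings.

5

Let dp[i][j] be the LCS length of the first i characters of X and the first j characters of Y. dp[i][j] = dp[i-1][j-1]+1 when the i-th and j-th characters match, else max(dp[i-1][j], dp[i][j-1]).
    ·  M  R  L  M  X  X  R
 ·  0  0  0  0  0  0  0  0
 L  0  0  0  1  1  1  1  1
 F  0  0  0  1  1  1  1  1
 X  0  0  0  1  1  2  2  2
 R  0  0  1  1  1  2  2  3
 L  0  0  1  2  2  2  2  3
 X  0  0  1  2  2  3  3  3
 X  0  0  1  2  2  3  4  4
 X  0  0  1  2  2  3  4  4
 F  0  0  1  2  2  3  4  4
 M  0  1  1  2  3  3  4  4
 F  0  1  1  2  3  3  4  4
 R  0  1  2  2  3  3  4  5
dp[12][7] = 5. One LCS (by backtracking along matches): RLXXR.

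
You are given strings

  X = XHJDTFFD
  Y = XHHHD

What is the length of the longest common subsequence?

Let dp[i][j] be the LCS length of the first i characters of X and the first j characters of Y. dp[i][j] = dp[i-1][j-1]+1 when the i-th and j-th characters match, else max(dp[i-1][j], dp[i][j-1]).
    ·  X  H  H  H  D
 ·  0  0  0  0  0  0
 X  0  1  1  1  1  1
 H  0  1  2  2  2  2
 J  0  1  2  2  2  2
 D  0  1  2  2  2  3
 T  0  1  2  2  2  3
 F  0  1  2  2  2  3
 F  0  1  2  2  2  3
 D  0  1  2  2  2  3
dp[8][5] = 3. One LCS (by backtracking along matches): XHD.

3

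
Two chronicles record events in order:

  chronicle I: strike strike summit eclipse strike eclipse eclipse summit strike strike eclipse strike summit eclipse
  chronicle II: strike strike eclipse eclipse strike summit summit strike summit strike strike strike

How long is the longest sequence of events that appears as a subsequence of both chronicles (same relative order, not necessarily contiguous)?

8

Match strike at chronicle I[1]=chronicle II[2], then strike at chronicle I[2]=chronicle II[5], then summit at chronicle I[3]=chronicle II[7], then strike at chronicle I[5]=chronicle II[8], then summit at chronicle I[8]=chronicle II[9], then strike at chronicle I[9]=chronicle II[10], then strike at chronicle I[10]=chronicle II[11], then strike at chronicle I[12]=chronicle II[12] — 8 events in the same relative order in both. The LCS DP gives dp[14][12] = 8, so this is optimal.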